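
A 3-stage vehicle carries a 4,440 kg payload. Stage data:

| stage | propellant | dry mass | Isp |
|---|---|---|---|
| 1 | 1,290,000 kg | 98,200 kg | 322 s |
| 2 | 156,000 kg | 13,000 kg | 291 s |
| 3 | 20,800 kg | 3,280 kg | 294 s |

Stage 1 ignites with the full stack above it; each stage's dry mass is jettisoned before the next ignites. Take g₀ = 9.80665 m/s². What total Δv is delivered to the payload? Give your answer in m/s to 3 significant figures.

Ignition mass of stage 1 = 1,290,000+98,200 + 156,000+13,000 + 20,800+3,280 + 4,440 = 1,585,720 kg.
Stage 1: m₀ = 1,585,720 kg, m_f = 1,585,720 − 1,290,000 = 295,720 kg; Δv = 322×9.80665×ln(5.362) = 3157.7×1.6794 ≈ 5303 m/s.
Stage 2: m₀ = 197,520 kg, m_f = 197,520 − 156,000 = 41,520 kg; Δv = 291×9.80665×ln(4.757) = 2853.7×1.5597 ≈ 4451 m/s.
Stage 3: m₀ = 28,520 kg, m_f = 28,520 − 20,800 = 7,720 kg; Δv = 294×9.80665×ln(3.694) = 2883.2×1.3068 ≈ 3768 m/s.
Total Δv = 5303 + 4451 + 3768 = 13522 m/s.

Δv ≈ 13500 m/s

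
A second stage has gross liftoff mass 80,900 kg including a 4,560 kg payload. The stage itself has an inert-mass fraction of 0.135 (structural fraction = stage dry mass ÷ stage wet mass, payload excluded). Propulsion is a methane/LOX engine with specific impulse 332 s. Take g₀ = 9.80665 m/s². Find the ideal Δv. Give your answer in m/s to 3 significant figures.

Δv ≈ 5520 m/s

Stage wet mass = m₀ − payload = 80,900 − 4,560 = 76,340 kg.
Stage dry mass = ε × stage wet mass = 0.135 × 76,340 = 10,305.9 kg.
Burnout mass m_f = stage dry + payload = 10,305.9 + 4,560 = 14,865.9 kg.
v_e = Isp · g₀ = 332 × 9.80665 = 3255.8 m/s.
Using Δv = v_e ln(m₀/m_f): Δv = v_e · ln(80,900/14,865.9) = 3255.8 × ln(5.442) = 3255.8 × 1.6941 ≈ 5516 m/s.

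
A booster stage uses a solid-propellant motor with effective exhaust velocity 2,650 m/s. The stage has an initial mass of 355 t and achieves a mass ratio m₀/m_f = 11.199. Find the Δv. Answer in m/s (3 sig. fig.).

Δv = v_e · ln(11.199) = 2650.0 × 2.4158 ≈ 6401.9 m/s.

Δv ≈ 6400 m/s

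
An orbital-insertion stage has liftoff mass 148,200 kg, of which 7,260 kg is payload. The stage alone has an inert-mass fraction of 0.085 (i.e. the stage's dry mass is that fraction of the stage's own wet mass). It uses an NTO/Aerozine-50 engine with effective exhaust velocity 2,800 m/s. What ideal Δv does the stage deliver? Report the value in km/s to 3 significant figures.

Stage wet mass = m₀ − payload = 148,200 − 7,260 = 140,940 kg.
Stage dry mass = ε × stage wet mass = 0.085 × 140,940 = 11,979.9 kg.
Burnout mass m_f = stage dry + payload = 11,979.9 + 7,260 = 19,239.9 kg.
Rocket equation: Δv = v_e · ln(148,200/19,239.9) = 2800.0 × ln(7.703) = 2800.0 × 2.0416 ≈ 5716 m/s.

Δv ≈ 5.72 km/s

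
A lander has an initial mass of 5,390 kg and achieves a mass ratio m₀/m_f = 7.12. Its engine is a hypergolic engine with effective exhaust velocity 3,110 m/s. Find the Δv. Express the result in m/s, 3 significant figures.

Δv ≈ 6100 m/s

From the ideal rocket equation, Δv = v_e · ln(7.12) = 3110.0 × 1.9629 ≈ 6104.6 m/s.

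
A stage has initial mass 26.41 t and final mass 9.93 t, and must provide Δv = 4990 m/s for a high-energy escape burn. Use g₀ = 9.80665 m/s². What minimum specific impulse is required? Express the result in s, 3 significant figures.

Isp ≈ 520 s

ln(m₀/m_f) = ln(26410/9930) = ln(2.66) = 0.9782.
Using Δv = v_e ln(m₀/m_f): v_e = Δv / ln(m₀/m_f) = 4990 / 0.9782 = 5101.3 m/s.
Isp = v_e / g₀ = 5101.3 / 9.80665 = 520.2 s.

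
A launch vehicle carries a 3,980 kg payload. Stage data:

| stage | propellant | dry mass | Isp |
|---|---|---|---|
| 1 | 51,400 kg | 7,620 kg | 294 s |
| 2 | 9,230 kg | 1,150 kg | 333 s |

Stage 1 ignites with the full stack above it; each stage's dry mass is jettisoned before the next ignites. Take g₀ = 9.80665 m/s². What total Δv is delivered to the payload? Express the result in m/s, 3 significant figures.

Δv ≈ 6840 m/s

Ignition mass of stage 1 = 51,400+7,620 + 9,230+1,150 + 3,980 = 73,380 kg.
Stage 1: m₀ = 73,380 kg, m_f = 73,380 − 51,400 = 21,980 kg; Δv = 294×9.80665×ln(3.338) = 2883.2×1.2055 ≈ 3476 m/s.
Stage 2: m₀ = 14,360 kg, m_f = 14,360 − 9,230 = 5,130 kg; Δv = 333×9.80665×ln(2.799) = 3265.6×1.0293 ≈ 3361 m/s.
Total Δv = 3476 + 3361 = 6837 m/s.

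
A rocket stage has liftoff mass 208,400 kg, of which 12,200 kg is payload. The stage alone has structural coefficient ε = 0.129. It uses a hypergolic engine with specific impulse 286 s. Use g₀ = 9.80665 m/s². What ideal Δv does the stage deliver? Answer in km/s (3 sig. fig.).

Δv ≈ 4.81 km/s

Stage wet mass = m₀ − payload = 208,400 − 12,200 = 196,200 kg.
Stage dry mass = ε × stage wet mass = 0.129 × 196,200 = 25,309.8 kg.
Burnout mass m_f = stage dry + payload = 25,309.8 + 12,200 = 37,509.8 kg.
v_e = Isp · g₀ = 286 × 9.80665 = 2804.7 m/s.
Δv = v_e · ln(208,400/37,509.8) = 2804.7 × ln(5.556) = 2804.7 × 1.7149 ≈ 4810 m/s.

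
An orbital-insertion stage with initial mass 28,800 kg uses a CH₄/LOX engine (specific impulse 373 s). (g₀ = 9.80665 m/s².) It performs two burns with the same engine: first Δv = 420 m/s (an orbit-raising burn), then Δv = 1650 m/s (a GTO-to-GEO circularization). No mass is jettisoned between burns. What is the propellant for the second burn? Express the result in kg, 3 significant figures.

propellant for the second burn ≈ 9320 kg

v_e = Isp · g₀ = 373 × 9.80665 = 3657.9 m/s.
After the first burn: m = 28800 × exp(−420/3657.9) = 28800 × 0.89153 = 25,676.1 kg.
After the second burn: m = 25,676.1 × exp(−1650/3657.9) = 25,676.1 × 0.63694 = 16,354.1 kg.
Second-burn propellant = 25,676.1 − 16,354.1 = 9,322 kg.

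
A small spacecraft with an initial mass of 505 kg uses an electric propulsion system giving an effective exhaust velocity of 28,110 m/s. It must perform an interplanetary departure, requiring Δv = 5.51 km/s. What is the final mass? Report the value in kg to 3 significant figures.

final mass ≈ 415 kg

m₀/m_f = exp(Δv / v_e) = exp(5510 / 28110.0) = exp(0.1960) = 1.2165.
m_f = m₀ / 1.2165 = 505 / 1.2165 = 415.125 kg.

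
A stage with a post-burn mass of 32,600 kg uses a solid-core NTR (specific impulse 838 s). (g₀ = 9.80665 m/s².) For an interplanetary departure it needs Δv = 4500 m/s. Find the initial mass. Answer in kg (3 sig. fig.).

v_e = Isp · g₀ = 838 × 9.80665 = 8218.0 m/s.
m₀/m_f = exp(Δv / v_e) = exp(4500 / 8218.0) = exp(0.5476) = 1.7291.
m₀ = m_f × 1.7291 = 32,600 × 1.7291 = 56,368.7 kg.

initial mass ≈ 56400 kg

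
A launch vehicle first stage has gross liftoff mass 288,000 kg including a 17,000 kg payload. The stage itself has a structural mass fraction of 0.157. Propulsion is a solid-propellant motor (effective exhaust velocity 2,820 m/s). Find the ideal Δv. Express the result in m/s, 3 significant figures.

Δv ≈ 4440 m/s

Stage wet mass = m₀ − payload = 288,000 − 17,000 = 271,000 kg.
Stage dry mass = ε × stage wet mass = 0.157 × 271,000 = 42,547 kg.
Burnout mass m_f = stage dry + payload = 42,547 + 17,000 = 59,547 kg.
Δv = v_e · ln(288,000/59,547) = 2820.0 × ln(4.837) = 2820.0 × 1.5762 ≈ 4445 m/s.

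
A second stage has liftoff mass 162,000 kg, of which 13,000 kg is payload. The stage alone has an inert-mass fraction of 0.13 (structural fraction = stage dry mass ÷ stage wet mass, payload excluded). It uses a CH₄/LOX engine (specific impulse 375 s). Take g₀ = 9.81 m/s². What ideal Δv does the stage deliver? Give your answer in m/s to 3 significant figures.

Stage wet mass = m₀ − payload = 162,000 − 13,000 = 149,000 kg.
Stage dry mass = ε × stage wet mass = 0.13 × 149,000 = 19,370 kg.
Burnout mass m_f = stage dry + payload = 19,370 + 13,000 = 32,370 kg.
v_e = Isp · g₀ = 375 × 9.81 = 3678.8 m/s.
Using Δv = v_e ln(m₀/m_f): Δv = v_e · ln(162,000/32,370) = 3678.8 × ln(5.005) = 3678.8 × 1.6104 ≈ 5924 m/s.

Δv ≈ 5920 m/s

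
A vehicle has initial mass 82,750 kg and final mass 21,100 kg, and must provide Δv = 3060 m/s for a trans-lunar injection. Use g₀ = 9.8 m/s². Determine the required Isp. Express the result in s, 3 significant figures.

ln(m₀/m_f) = ln(82750/21100) = ln(3.922) = 1.3666.
v_e = Δv / ln(m₀/m_f) = 3060 / 1.3666 = 2239.2 m/s.
Isp = v_e / g₀ = 2239.2 / 9.8 = 228.5 s.

Isp ≈ 228 s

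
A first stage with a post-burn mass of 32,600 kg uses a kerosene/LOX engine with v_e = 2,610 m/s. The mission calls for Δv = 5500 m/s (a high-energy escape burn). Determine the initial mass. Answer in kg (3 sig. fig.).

Using Δv = v_e ln(m₀/m_f): m₀/m_f = exp(Δv / v_e) = exp(5500 / 2610.0) = exp(2.1073) = 8.2258.
m₀ = m_f × 8.2258 = 32,600 × 8.2258 = 268,161 kg.

initial mass ≈ 268000 kg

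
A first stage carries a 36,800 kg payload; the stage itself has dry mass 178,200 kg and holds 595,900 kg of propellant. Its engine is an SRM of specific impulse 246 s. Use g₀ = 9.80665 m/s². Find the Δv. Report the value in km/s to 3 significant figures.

v_e = Isp · g₀ = 246 × 9.80665 = 2412.4 m/s.
m₀ = payload + dry + propellant = 36,800 + 178,200 + 595,900 = 810,900 kg.
m_f = payload + dry = 36,800 + 178,200 = 215,000 kg.
Δv = v_e · ln(m₀/m_f) = 2412.4 × ln(3.772) = 2412.4 × 1.3275 ≈ 3202.5 m/s.

Δv ≈ 3.20 km/s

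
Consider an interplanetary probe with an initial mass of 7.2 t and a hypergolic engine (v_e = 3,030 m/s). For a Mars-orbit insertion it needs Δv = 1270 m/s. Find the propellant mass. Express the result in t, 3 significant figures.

propellant mass ≈ 2.47 t

From the ideal rocket equation, m₀/m_f = exp(Δv / v_e) = exp(1270 / 3030.0) = exp(0.4191) = 1.5207.
m_f = 7.2 / 1.5207 = 4.73466 t, so propellant = m₀ − m_f = 7.2 − 4.73466 = 2.46534 t.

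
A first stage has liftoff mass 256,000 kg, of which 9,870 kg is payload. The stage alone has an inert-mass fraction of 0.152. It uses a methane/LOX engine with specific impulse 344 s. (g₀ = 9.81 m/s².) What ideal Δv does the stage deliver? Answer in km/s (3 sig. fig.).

Δv ≈ 5.70 km/s

Stage wet mass = m₀ − payload = 256,000 − 9,870 = 246,130 kg.
Stage dry mass = ε × stage wet mass = 0.152 × 246,130 = 37,411.8 kg.
Burnout mass m_f = stage dry + payload = 37,411.8 + 9,870 = 47,281.8 kg.
v_e = Isp · g₀ = 344 × 9.81 = 3374.6 m/s.
Δv = v_e · ln(256,000/47,281.8) = 3374.6 × ln(5.414) = 3374.6 × 1.6891 ≈ 5700 m/s.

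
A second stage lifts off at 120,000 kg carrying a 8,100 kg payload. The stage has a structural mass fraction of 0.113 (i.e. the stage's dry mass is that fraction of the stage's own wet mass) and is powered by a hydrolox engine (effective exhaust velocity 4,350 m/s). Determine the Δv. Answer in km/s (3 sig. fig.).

Δv ≈ 7.64 km/s

Stage wet mass = m₀ − payload = 120,000 − 8,100 = 111,900 kg.
Stage dry mass = ε × stage wet mass = 0.113 × 111,900 = 12,644.7 kg.
Burnout mass m_f = stage dry + payload = 12,644.7 + 8,100 = 20,744.7 kg.
Using Δv = v_e ln(m₀/m_f): Δv = v_e · ln(120,000/20,744.7) = 4350.0 × ln(5.785) = 4350.0 × 1.7552 ≈ 7635 m/s.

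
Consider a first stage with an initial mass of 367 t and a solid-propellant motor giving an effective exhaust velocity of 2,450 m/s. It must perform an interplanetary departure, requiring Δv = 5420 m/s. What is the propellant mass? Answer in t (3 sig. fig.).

propellant mass ≈ 327 t

m₀/m_f = exp(Δv / v_e) = exp(5420 / 2450.0) = exp(2.2122) = 9.1362.
m_f = 367 / 9.1362 = 40.1699 t, so propellant = m₀ − m_f = 367 − 40.1699 = 326.8301 t.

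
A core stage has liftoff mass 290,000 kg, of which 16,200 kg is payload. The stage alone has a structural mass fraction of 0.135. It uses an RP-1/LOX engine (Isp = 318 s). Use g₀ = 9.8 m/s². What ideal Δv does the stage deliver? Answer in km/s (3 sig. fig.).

Δv ≈ 5.29 km/s

Stage wet mass = m₀ − payload = 290,000 − 16,200 = 273,800 kg.
Stage dry mass = ε × stage wet mass = 0.135 × 273,800 = 36,963 kg.
Burnout mass m_f = stage dry + payload = 36,963 + 16,200 = 53,163 kg.
v_e = Isp · g₀ = 318 × 9.8 = 3116.4 m/s.
Using Δv = v_e ln(m₀/m_f): Δv = v_e · ln(290,000/53,163) = 3116.4 × ln(5.455) = 3116.4 × 1.6965 ≈ 5287 m/s.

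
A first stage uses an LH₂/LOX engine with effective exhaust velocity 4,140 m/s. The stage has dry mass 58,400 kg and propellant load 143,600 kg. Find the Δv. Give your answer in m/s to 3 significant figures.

Δv ≈ 5140 m/s

m₀ = m_dry + m_prop = 58,400 + 143,600 = 202,000 kg.
From the ideal rocket equation, Δv = v_e · ln(m₀/m_f) = 4140.0 × ln(3.459) = 4140.0 × 1.2410 ≈ 5137.5 m/s.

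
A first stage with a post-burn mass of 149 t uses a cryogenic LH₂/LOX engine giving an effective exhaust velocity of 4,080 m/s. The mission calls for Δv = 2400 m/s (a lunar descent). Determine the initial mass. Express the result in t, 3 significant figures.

initial mass ≈ 268 t

m₀/m_f = exp(Δv / v_e) = exp(2400 / 4080.0) = exp(0.5882) = 1.8008.
m₀ = m_f × 1.8008 = 149 × 1.8008 = 268.319 t.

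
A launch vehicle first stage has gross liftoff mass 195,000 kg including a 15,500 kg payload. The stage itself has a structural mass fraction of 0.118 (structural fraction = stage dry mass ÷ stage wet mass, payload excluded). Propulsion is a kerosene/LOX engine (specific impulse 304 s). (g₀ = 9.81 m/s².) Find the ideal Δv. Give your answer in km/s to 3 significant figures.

Δv ≈ 4.98 km/s

Stage wet mass = m₀ − payload = 195,000 − 15,500 = 179,500 kg.
Stage dry mass = ε × stage wet mass = 0.118 × 179,500 = 21,181 kg.
Burnout mass m_f = stage dry + payload = 21,181 + 15,500 = 36,681 kg.
v_e = Isp · g₀ = 304 × 9.81 = 2982.2 m/s.
By the Tsiolkovsky rocket equation, Δv = v_e · ln(195,000/36,681) = 2982.2 × ln(5.316) = 2982.2 × 1.6707 ≈ 4983 m/s.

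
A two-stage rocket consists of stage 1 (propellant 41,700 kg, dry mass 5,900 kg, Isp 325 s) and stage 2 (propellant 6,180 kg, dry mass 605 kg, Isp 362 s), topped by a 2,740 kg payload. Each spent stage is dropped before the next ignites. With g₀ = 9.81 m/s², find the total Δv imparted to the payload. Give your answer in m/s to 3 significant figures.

Ignition mass of stage 1 = 41,700+5,900 + 6,180+605 + 2,740 = 57,125 kg.
Stage 1: m₀ = 57,125 kg, m_f = 57,125 − 41,700 = 15,425 kg; Δv = 325×9.81×ln(3.703) = 3188.2×1.3093 ≈ 4174 m/s.
Stage 2: m₀ = 9,525 kg, m_f = 9,525 − 6,180 = 3,345 kg; Δv = 362×9.81×ln(2.848) = 3551.2×1.0465 ≈ 3716 m/s.
Total Δv = 4174 + 3716 = 7890 m/s.

Δv ≈ 7890 m/s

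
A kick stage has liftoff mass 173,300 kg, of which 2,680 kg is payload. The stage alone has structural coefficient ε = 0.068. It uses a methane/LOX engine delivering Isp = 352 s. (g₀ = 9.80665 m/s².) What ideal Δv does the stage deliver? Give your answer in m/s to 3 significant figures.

Stage wet mass = m₀ − payload = 173,300 − 2,680 = 170,620 kg.
Stage dry mass = ε × stage wet mass = 0.068 × 170,620 = 11,602.2 kg.
Burnout mass m_f = stage dry + payload = 11,602.2 + 2,680 = 14,282.2 kg.
v_e = Isp · g₀ = 352 × 9.80665 = 3451.9 m/s.
Δv = v_e · ln(173,300/14,282.2) = 3451.9 × ln(12.13) = 3451.9 × 2.4960 ≈ 8616 m/s.

Δv ≈ 8620 m/s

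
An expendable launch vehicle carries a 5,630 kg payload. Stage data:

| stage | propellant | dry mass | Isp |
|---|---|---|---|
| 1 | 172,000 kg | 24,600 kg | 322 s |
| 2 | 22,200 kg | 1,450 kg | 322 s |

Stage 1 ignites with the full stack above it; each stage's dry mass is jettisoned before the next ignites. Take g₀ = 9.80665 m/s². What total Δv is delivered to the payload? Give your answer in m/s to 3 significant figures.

Ignition mass of stage 1 = 172,000+24,600 + 22,200+1,450 + 5,630 = 225,880 kg.
Stage 1: m₀ = 225,880 kg, m_f = 225,880 − 172,000 = 53,880 kg; Δv = 322×9.80665×ln(4.192) = 3157.7×1.4332 ≈ 4526 m/s.
Stage 2: m₀ = 29,280 kg, m_f = 29,280 − 22,200 = 7,080 kg; Δv = 322×9.80665×ln(4.136) = 3157.7×1.4196 ≈ 4483 m/s.
Total Δv = 4526 + 4483 = 9009 m/s.

Δv ≈ 9010 m/s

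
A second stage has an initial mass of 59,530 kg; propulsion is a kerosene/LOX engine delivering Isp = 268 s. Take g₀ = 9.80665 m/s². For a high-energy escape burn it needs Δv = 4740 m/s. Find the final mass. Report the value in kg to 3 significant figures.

v_e = Isp · g₀ = 268 × 9.80665 = 2628.2 m/s.
Using Δv = v_e ln(m₀/m_f): m₀/m_f = exp(Δv / v_e) = exp(4740 / 2628.2) = exp(1.8035) = 6.0710.
m_f = m₀ / 6.0710 = 59,530 / 6.0710 = 9,805.63 kg.

final mass ≈ 9810 kg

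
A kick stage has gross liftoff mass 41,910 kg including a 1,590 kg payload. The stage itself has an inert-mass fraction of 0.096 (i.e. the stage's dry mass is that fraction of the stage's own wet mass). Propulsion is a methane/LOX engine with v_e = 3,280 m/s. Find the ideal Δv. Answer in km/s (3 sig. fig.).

Stage wet mass = m₀ − payload = 41,910 − 1,590 = 40,320 kg.
Stage dry mass = ε × stage wet mass = 0.096 × 40,320 = 3,870.72 kg.
Burnout mass m_f = stage dry + payload = 3,870.72 + 1,590 = 5,460.72 kg.
Δv = v_e · ln(41,910/5,460.72) = 3280.0 × ln(7.675) = 3280.0 × 2.0379 ≈ 6684 m/s.

Δv ≈ 6.68 km/s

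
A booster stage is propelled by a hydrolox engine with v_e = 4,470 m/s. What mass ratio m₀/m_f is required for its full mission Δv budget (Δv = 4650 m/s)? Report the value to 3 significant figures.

mass ratio ≈ 2.83

m₀/m_f = exp(Δv / v_e) = exp(4650 / 4470.0) = exp(1.0403) = 2.8300.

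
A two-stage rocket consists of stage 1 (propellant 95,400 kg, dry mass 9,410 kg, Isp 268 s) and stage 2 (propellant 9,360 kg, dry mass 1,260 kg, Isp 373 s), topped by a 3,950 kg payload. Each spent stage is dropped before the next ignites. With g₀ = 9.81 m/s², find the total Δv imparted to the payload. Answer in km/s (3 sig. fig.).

Ignition mass of stage 1 = 95,400+9,410 + 9,360+1,260 + 3,950 = 119,380 kg.
Stage 1: m₀ = 119,380 kg, m_f = 119,380 − 95,400 = 23,980 kg; Δv = 268×9.81×ln(4.978) = 2629.1×1.6051 ≈ 4220 m/s.
Stage 2: m₀ = 14,570 kg, m_f = 14,570 − 9,360 = 5,210 kg; Δv = 373×9.81×ln(2.797) = 3659.1×1.0284 ≈ 3763 m/s.
Total Δv = 4220 + 3763 = 7983 m/s.

Δv ≈ 7.98 km/s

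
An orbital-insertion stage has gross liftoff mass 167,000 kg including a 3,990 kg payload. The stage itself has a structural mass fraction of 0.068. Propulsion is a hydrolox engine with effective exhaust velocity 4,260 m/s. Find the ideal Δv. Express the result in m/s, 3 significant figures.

Δv ≈ 10200 m/s

Stage wet mass = m₀ − payload = 167,000 − 3,990 = 163,010 kg.
Stage dry mass = ε × stage wet mass = 0.068 × 163,010 = 11,084.7 kg.
Burnout mass m_f = stage dry + payload = 11,084.7 + 3,990 = 15,074.7 kg.
From the ideal rocket equation, Δv = v_e · ln(167,000/15,074.7) = 4260.0 × ln(11.08) = 4260.0 × 2.4050 ≈ 10245 m/s.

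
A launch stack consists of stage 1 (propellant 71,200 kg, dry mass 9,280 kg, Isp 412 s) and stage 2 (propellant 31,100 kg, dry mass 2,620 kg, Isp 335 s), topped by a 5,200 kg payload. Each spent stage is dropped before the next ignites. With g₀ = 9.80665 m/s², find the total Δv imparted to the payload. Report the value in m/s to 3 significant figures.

Ignition mass of stage 1 = 71,200+9,280 + 31,100+2,620 + 5,200 = 119,400 kg.
Stage 1: m₀ = 119,400 kg, m_f = 119,400 − 71,200 = 48,200 kg; Δv = 412×9.80665×ln(2.477) = 4040.3×0.9071 ≈ 3665 m/s.
Stage 2: m₀ = 38,920 kg, m_f = 38,920 − 31,100 = 7,820 kg; Δv = 335×9.80665×ln(4.977) = 3285.2×1.6048 ≈ 5272 m/s.
Total Δv = 3665 + 5272 = 8937 m/s.

Δv ≈ 8940 m/s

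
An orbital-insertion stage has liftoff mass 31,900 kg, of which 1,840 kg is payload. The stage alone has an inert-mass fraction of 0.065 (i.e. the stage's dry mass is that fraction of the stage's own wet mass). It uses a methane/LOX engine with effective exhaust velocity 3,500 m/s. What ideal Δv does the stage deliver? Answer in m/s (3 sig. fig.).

Δv ≈ 7450 m/s

Stage wet mass = m₀ − payload = 31,900 − 1,840 = 30,060 kg.
Stage dry mass = ε × stage wet mass = 0.065 × 30,060 = 1,953.9 kg.
Burnout mass m_f = stage dry + payload = 1,953.9 + 1,840 = 3,793.9 kg.
Using Δv = v_e ln(m₀/m_f): Δv = v_e · ln(31,900/3,793.9) = 3500.0 × ln(8.408) = 3500.0 × 2.1292 ≈ 7452 m/s.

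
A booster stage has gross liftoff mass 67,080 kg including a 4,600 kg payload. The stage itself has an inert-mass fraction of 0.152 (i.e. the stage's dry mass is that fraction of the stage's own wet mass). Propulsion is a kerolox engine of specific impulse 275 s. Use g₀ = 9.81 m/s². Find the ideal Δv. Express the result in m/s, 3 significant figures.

Δv ≈ 4210 m/s

Stage wet mass = m₀ − payload = 67,080 − 4,600 = 62,480 kg.
Stage dry mass = ε × stage wet mass = 0.152 × 62,480 = 9,496.96 kg.
Burnout mass m_f = stage dry + payload = 9,496.96 + 4,600 = 14,096.96 kg.
v_e = Isp · g₀ = 275 × 9.81 = 2697.8 m/s.
From the ideal rocket equation, Δv = v_e · ln(67,080/14,096.96) = 2697.8 × ln(4.758) = 2697.8 × 1.5599 ≈ 4208 m/s.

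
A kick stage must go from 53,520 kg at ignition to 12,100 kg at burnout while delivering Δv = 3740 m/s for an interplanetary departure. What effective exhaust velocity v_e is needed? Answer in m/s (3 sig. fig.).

v_e ≈ 2520 m/s

ln(m₀/m_f) = ln(53520/12100) = ln(4.423) = 1.4868.
Using Δv = v_e ln(m₀/m_f): v_e = Δv / ln(m₀/m_f) = 3740 / 1.4868 = 2515.4 m/s.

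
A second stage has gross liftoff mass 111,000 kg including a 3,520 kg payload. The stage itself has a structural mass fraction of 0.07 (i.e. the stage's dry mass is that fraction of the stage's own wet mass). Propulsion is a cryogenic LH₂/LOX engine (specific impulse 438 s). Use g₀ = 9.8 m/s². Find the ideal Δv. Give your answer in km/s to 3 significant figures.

Stage wet mass = m₀ − payload = 111,000 − 3,520 = 107,480 kg.
Stage dry mass = ε × stage wet mass = 0.07 × 107,480 = 7,523.6 kg.
Burnout mass m_f = stage dry + payload = 7,523.6 + 3,520 = 11,043.6 kg.
v_e = Isp · g₀ = 438 × 9.8 = 4292.4 m/s.
From the ideal rocket equation, Δv = v_e · ln(111,000/11,043.6) = 4292.4 × ln(10.05) = 4292.4 × 2.3077 ≈ 9905 m/s.

Δv ≈ 9.91 km/s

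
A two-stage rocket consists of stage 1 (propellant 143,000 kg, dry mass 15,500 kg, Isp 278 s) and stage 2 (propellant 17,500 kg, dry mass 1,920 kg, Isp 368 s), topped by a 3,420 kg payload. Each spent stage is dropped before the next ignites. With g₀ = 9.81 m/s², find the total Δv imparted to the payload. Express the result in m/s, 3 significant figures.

Ignition mass of stage 1 = 143,000+15,500 + 17,500+1,920 + 3,420 = 181,340 kg.
Stage 1: m₀ = 181,340 kg, m_f = 181,340 − 143,000 = 38,340 kg; Δv = 278×9.81×ln(4.73) = 2727.2×1.5539 ≈ 4238 m/s.
Stage 2: m₀ = 22,840 kg, m_f = 22,840 − 17,500 = 5,340 kg; Δv = 368×9.81×ln(4.277) = 3610.1×1.4533 ≈ 5246 m/s.
Total Δv = 4238 + 5246 = 9484 m/s.

Δv ≈ 9480 m/s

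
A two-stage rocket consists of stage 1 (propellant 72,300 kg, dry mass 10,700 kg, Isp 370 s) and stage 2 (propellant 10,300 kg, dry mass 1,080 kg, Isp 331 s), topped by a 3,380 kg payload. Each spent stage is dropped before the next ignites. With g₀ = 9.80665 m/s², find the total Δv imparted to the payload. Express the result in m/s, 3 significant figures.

Ignition mass of stage 1 = 72,300+10,700 + 10,300+1,080 + 3,380 = 97,760 kg.
Stage 1: m₀ = 97,760 kg, m_f = 97,760 − 72,300 = 25,460 kg; Δv = 370×9.80665×ln(3.84) = 3628.5×1.3454 ≈ 4882 m/s.
Stage 2: m₀ = 14,760 kg, m_f = 14,760 − 10,300 = 4,460 kg; Δv = 331×9.80665×ln(3.309) = 3246.0×1.1968 ≈ 3885 m/s.
Total Δv = 4882 + 3885 = 8767 m/s.

Δv ≈ 8770 m/s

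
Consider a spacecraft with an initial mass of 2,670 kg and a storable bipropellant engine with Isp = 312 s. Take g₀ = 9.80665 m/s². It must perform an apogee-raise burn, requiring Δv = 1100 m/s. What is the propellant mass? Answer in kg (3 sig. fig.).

v_e = Isp · g₀ = 312 × 9.80665 = 3059.7 m/s.
Rocket equation: m₀/m_f = exp(Δv / v_e) = exp(1100 / 3059.7) = exp(0.3595) = 1.4326.
m_f = 2,670 / 1.4326 = 1,863.74 kg, so propellant = m₀ − m_f = 2,670 − 1,863.74 = 806.26 kg.

propellant mass ≈ 806 kg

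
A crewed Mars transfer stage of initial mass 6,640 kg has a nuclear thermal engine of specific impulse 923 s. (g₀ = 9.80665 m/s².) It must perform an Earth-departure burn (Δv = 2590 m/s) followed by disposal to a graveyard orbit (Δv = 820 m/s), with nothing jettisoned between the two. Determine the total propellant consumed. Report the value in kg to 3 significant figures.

total propellant consumed ≈ 2080 kg

v_e = Isp · g₀ = 923 × 9.80665 = 9051.5 m/s.
After the first burn: m = 6640 × exp(−2590/9051.5) = 6640 × 0.75116 = 4,987.7 kg.
After the second burn: m = 4,987.7 × exp(−820/9051.5) = 4,987.7 × 0.91339 = 4,555.72 kg.
Total propellant = m₀ − m_final = 6640 − 4,555.72 = 2,084.28 kg.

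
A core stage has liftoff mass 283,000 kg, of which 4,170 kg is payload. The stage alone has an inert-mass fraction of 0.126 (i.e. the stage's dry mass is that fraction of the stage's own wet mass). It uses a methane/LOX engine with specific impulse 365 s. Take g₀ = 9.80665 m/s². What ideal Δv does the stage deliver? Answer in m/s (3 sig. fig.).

Stage wet mass = m₀ − payload = 283,000 − 4,170 = 278,830 kg.
Stage dry mass = ε × stage wet mass = 0.126 × 278,830 = 35,132.6 kg.
Burnout mass m_f = stage dry + payload = 35,132.6 + 4,170 = 39,302.6 kg.
v_e = Isp · g₀ = 365 × 9.80665 = 3579.4 m/s.
Δv = v_e · ln(283,000/39,302.6) = 3579.4 × ln(7.201) = 3579.4 × 1.9742 ≈ 7066 m/s.

Δv ≈ 7070 m/s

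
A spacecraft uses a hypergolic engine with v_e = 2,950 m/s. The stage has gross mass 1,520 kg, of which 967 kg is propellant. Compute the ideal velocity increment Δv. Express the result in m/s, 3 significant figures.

Δv ≈ 2980 m/s

m_f = m₀ − m_prop = 1,520 − 967 = 553 kg.
Δv = v_e · ln(m₀/m_f) = 2950.0 × ln(2.749) = 2950.0 × 1.0111 ≈ 2982.8 m/s.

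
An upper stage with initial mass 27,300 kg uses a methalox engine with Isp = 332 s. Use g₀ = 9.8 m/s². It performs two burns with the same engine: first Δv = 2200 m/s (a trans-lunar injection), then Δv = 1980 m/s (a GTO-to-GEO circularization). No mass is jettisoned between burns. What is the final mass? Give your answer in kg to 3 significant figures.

v_e = Isp · g₀ = 332 × 9.8 = 3253.6 m/s.
After the first burn: m = 27300 × exp(−2200/3253.6) = 27300 × 0.50856 = 13,883.7 kg.
After the second burn: m = 13,883.7 × exp(−1980/3253.6) = 13,883.7 × 0.54414 = 7,554.68 kg.

final mass ≈ 7550 kg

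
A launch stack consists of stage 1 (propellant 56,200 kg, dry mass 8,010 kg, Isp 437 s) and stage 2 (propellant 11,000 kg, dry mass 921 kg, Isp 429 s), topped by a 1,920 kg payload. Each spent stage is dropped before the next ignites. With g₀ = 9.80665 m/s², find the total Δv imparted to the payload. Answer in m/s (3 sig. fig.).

Ignition mass of stage 1 = 56,200+8,010 + 11,000+921 + 1,920 = 78,051 kg.
Stage 1: m₀ = 78,051 kg, m_f = 78,051 − 56,200 = 21,851 kg; Δv = 437×9.80665×ln(3.572) = 4285.5×1.2731 ≈ 5456 m/s.
Stage 2: m₀ = 13,841 kg, m_f = 13,841 − 11,000 = 2,841 kg; Δv = 429×9.80665×ln(4.872) = 4207.1×1.5835 ≈ 6662 m/s.
Total Δv = 5456 + 6662 = 12118 m/s.

Δv ≈ 12100 m/s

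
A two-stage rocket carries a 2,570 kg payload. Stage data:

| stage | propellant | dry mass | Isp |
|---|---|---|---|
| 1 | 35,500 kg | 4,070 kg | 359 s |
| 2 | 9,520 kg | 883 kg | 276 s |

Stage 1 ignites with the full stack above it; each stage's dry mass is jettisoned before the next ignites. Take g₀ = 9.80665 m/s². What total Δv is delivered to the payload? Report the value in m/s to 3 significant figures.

Δv ≈ 7550 m/s

Ignition mass of stage 1 = 35,500+4,070 + 9,520+883 + 2,570 = 52,543 kg.
Stage 1: m₀ = 52,543 kg, m_f = 52,543 − 35,500 = 17,043 kg; Δv = 359×9.80665×ln(3.083) = 3520.6×1.1259 ≈ 3964 m/s.
Stage 2: m₀ = 12,973 kg, m_f = 12,973 − 9,520 = 3,453 kg; Δv = 276×9.80665×ln(3.757) = 2706.6×1.3236 ≈ 3583 m/s.
Total Δv = 3964 + 3583 = 7547 m/s.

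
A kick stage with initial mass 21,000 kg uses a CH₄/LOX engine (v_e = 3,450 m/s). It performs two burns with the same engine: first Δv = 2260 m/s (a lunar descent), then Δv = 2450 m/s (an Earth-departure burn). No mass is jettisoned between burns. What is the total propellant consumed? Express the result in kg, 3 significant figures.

total propellant consumed ≈ 15600 kg

After the first burn: m = 21000 × exp(−2260/3450.0) = 21000 × 0.51940 = 10,907.4 kg.
After the second burn: m = 10,907.4 × exp(−2450/3450.0) = 10,907.4 × 0.49157 = 5,361.75 kg.
Total propellant = m₀ − m_final = 21000 − 5,361.75 = 15,638.25 kg.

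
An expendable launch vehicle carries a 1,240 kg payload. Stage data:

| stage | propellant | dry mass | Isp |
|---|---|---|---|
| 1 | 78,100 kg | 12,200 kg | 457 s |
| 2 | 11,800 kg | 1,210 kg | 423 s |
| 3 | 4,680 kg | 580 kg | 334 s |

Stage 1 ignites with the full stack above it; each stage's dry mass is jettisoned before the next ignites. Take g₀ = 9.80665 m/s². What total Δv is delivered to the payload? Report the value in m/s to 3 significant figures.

Ignition mass of stage 1 = 78,100+12,200 + 11,800+1,210 + 4,680+580 + 1,240 = 109,810 kg.
Stage 1: m₀ = 109,810 kg, m_f = 109,810 − 78,100 = 31,710 kg; Δv = 457×9.80665×ln(3.463) = 4481.6×1.2421 ≈ 5567 m/s.
Stage 2: m₀ = 19,510 kg, m_f = 19,510 − 11,800 = 7,710 kg; Δv = 423×9.80665×ln(2.53) = 4148.2×0.9284 ≈ 3851 m/s.
Stage 3: m₀ = 6,500 kg, m_f = 6,500 − 4,680 = 1,820 kg; Δv = 334×9.80665×ln(3.571) = 3275.4×1.2730 ≈ 4169 m/s.
Total Δv = 5567 + 3851 + 4169 = 13587 m/s.

Δv ≈ 13600 m/s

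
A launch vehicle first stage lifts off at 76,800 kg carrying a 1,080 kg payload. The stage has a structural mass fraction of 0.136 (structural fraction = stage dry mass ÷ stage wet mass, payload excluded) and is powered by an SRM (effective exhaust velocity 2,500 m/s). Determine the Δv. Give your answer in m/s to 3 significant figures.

Δv ≈ 4770 m/s

Stage wet mass = m₀ − payload = 76,800 − 1,080 = 75,720 kg.
Stage dry mass = ε × stage wet mass = 0.136 × 75,720 = 10,297.9 kg.
Burnout mass m_f = stage dry + payload = 10,297.9 + 1,080 = 11,377.9 kg.
Δv = v_e · ln(76,800/11,377.9) = 2500.0 × ln(6.75) = 2500.0 × 1.9095 ≈ 4774 m/s.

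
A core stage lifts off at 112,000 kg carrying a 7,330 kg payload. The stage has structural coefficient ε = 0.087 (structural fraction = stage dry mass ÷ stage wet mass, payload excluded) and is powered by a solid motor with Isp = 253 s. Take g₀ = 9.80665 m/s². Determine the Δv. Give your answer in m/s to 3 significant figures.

Stage wet mass = m₀ − payload = 112,000 − 7,330 = 104,670 kg.
Stage dry mass = ε × stage wet mass = 0.087 × 104,670 = 9,106.29 kg.
Burnout mass m_f = stage dry + payload = 9,106.29 + 7,330 = 16,436.29 kg.
v_e = Isp · g₀ = 253 × 9.80665 = 2481.1 m/s.
By the Tsiolkovsky rocket equation, Δv = v_e · ln(112,000/16,436.29) = 2481.1 × ln(6.814) = 2481.1 × 1.9190 ≈ 4761 m/s.

Δv ≈ 4760 m/s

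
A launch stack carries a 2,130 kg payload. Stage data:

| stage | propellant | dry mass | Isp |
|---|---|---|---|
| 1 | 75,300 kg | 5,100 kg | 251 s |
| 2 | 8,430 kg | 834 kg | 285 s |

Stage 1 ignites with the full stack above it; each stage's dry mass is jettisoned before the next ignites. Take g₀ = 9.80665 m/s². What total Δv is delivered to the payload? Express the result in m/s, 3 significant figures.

Ignition mass of stage 1 = 75,300+5,100 + 8,430+834 + 2,130 = 91,794 kg.
Stage 1: m₀ = 91,794 kg, m_f = 91,794 − 75,300 = 16,494 kg; Δv = 251×9.80665×ln(5.565) = 2461.5×1.7166 ≈ 4225 m/s.
Stage 2: m₀ = 11,394 kg, m_f = 11,394 − 8,430 = 2,964 kg; Δv = 285×9.80665×ln(3.844) = 2794.9×1.3465 ≈ 3763 m/s.
Total Δv = 4225 + 3763 = 7988 m/s.

Δv ≈ 7990 m/s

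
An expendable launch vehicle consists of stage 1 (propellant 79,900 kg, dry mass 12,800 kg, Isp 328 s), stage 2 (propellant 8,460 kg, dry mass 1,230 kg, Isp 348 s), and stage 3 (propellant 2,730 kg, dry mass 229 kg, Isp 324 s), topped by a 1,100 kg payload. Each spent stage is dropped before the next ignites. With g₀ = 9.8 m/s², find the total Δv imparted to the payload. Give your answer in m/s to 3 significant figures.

Ignition mass of stage 1 = 79,900+12,800 + 8,460+1,230 + 2,730+229 + 1,100 = 106,449 kg.
Stage 1: m₀ = 106,449 kg, m_f = 106,449 − 79,900 = 26,549 kg; Δv = 328×9.8×ln(4.01) = 3214.4×1.3887 ≈ 4464 m/s.
Stage 2: m₀ = 13,749 kg, m_f = 13,749 − 8,460 = 5,289 kg; Δv = 348×9.8×ln(2.6) = 3410.4×0.9553 ≈ 3258 m/s.
Stage 3: m₀ = 4,059 kg, m_f = 4,059 − 2,730 = 1,329 kg; Δv = 324×9.8×ln(3.054) = 3175.2×1.1165 ≈ 3545 m/s.
Total Δv = 4464 + 3258 + 3545 = 11267 m/s.

Δv ≈ 11300 m/s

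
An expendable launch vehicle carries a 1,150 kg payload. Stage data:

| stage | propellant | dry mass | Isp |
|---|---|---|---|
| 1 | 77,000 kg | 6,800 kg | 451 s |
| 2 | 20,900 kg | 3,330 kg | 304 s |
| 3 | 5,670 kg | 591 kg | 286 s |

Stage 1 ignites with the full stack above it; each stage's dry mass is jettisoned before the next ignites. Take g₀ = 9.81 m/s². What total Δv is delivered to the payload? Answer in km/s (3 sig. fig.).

Δv ≈ 12.2 km/s

Ignition mass of stage 1 = 77,000+6,800 + 20,900+3,330 + 5,670+591 + 1,150 = 115,441 kg.
Stage 1: m₀ = 115,441 kg, m_f = 115,441 − 77,000 = 38,441 kg; Δv = 451×9.81×ln(3.003) = 4424.3×1.0996 ≈ 4865 m/s.
Stage 2: m₀ = 31,641 kg, m_f = 31,641 − 20,900 = 10,741 kg; Δv = 304×9.81×ln(2.946) = 2982.2×1.0804 ≈ 3222 m/s.
Stage 3: m₀ = 7,411 kg, m_f = 7,411 − 5,670 = 1,741 kg; Δv = 286×9.81×ln(4.257) = 2805.7×1.4485 ≈ 4064 m/s.
Total Δv = 4865 + 3222 + 4064 = 12151 m/s.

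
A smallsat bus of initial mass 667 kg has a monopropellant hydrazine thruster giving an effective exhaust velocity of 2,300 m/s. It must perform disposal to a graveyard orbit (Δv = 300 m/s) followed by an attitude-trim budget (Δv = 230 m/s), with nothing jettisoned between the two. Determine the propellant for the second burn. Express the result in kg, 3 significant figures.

After the first burn: m = 667 × exp(−300/2300.0) = 667 × 0.87771 = 585.433 kg.
After the second burn: m = 585.433 × exp(−230/2300.0) = 585.433 × 0.90484 = 529.723 kg.
Second-burn propellant = 585.433 − 529.723 = 55.71 kg.

propellant for the second burn ≈ 55.7 kg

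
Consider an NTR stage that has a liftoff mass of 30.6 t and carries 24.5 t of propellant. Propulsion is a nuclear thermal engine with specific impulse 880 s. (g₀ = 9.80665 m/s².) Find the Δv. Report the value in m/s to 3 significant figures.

v_e = Isp · g₀ = 880 × 9.80665 = 8629.9 m/s.
m_f = m₀ − m_prop = 30.6 − 24.5 = 6.1 t.
Δv = v_e · ln(m₀/m_f) = 8629.9 × ln(5.016) = 8629.9 × 1.6127 ≈ 13917.5 m/s.

Δv ≈ 13900 m/s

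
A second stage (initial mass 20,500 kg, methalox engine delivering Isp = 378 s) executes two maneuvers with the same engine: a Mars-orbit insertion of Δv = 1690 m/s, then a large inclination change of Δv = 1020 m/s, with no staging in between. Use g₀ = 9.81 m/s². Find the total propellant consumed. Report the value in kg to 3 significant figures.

total propellant consumed ≈ 10600 kg

v_e = Isp · g₀ = 378 × 9.81 = 3708.2 m/s.
After the first burn: m = 20500 × exp(−1690/3708.2) = 20500 × 0.63397 = 12,996.4 kg.
After the second burn: m = 12,996.4 × exp(−1020/3708.2) = 12,996.4 × 0.75952 = 9,871.03 kg.
Total propellant = m₀ − m_final = 20500 − 9,871.03 = 10,628.97 kg.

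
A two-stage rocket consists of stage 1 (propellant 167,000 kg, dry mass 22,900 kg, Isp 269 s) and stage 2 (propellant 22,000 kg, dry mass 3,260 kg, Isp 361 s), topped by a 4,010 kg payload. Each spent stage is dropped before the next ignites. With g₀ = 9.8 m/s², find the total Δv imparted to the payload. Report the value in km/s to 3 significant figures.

Ignition mass of stage 1 = 167,000+22,900 + 22,000+3,260 + 4,010 = 219,170 kg.
Stage 1: m₀ = 219,170 kg, m_f = 219,170 − 167,000 = 52,170 kg; Δv = 269×9.8×ln(4.201) = 2636.2×1.4353 ≈ 3784 m/s.
Stage 2: m₀ = 29,270 kg, m_f = 29,270 − 22,000 = 7,270 kg; Δv = 361×9.8×ln(4.026) = 3537.8×1.3928 ≈ 4927 m/s.
Total Δv = 3784 + 4927 = 8711 m/s.

Δv ≈ 8.71 km/s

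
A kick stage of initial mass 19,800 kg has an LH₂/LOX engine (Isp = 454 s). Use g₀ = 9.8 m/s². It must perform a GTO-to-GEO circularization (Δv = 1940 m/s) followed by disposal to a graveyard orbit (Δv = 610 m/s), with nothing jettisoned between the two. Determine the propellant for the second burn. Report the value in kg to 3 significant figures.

propellant for the second burn ≈ 1640 kg

v_e = Isp · g₀ = 454 × 9.8 = 4449.2 m/s.
After the first burn: m = 19800 × exp(−1940/4449.2) = 19800 × 0.64660 = 12,802.7 kg.
After the second burn: m = 12,802.7 × exp(−610/4449.2) = 12,802.7 × 0.87188 = 11,162.4 kg.
Second-burn propellant = 12,802.7 − 11,162.4 = 1,640.3 kg.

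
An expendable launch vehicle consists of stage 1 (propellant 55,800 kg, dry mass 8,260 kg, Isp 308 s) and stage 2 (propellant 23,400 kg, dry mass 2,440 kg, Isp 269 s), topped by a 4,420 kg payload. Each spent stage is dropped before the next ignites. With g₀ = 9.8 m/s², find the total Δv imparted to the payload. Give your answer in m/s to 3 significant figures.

Ignition mass of stage 1 = 55,800+8,260 + 23,400+2,440 + 4,420 = 94,320 kg.
Stage 1: m₀ = 94,320 kg, m_f = 94,320 − 55,800 = 38,520 kg; Δv = 308×9.8×ln(2.449) = 3018.4×0.8955 ≈ 2703 m/s.
Stage 2: m₀ = 30,260 kg, m_f = 30,260 − 23,400 = 6,860 kg; Δv = 269×9.8×ln(4.411) = 2636.2×1.4841 ≈ 3912 m/s.
Total Δv = 2703 + 3912 = 6615 m/s.

Δv ≈ 6620 m/s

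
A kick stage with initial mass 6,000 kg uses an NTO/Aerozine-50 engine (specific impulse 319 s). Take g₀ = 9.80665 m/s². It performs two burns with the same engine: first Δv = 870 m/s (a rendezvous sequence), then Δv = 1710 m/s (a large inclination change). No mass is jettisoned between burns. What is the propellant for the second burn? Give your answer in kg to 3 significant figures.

v_e = Isp · g₀ = 319 × 9.80665 = 3128.3 m/s.
After the first burn: m = 6000 × exp(−870/3128.3) = 6000 × 0.75722 = 4,543.32 kg.
After the second burn: m = 4,543.32 × exp(−1710/3128.3) = 4,543.32 × 0.57890 = 2,630.13 kg.
Second-burn propellant = 4,543.32 − 2,630.13 = 1,913.19 kg.

propellant for the second burn ≈ 1910 kg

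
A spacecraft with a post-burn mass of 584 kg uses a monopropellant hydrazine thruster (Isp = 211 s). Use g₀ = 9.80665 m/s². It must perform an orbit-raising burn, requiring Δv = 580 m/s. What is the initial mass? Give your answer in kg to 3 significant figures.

v_e = Isp · g₀ = 211 × 9.80665 = 2069.2 m/s.
Using Δv = v_e ln(m₀/m_f): m₀/m_f = exp(Δv / v_e) = exp(580 / 2069.2) = exp(0.2803) = 1.3235.
m₀ = m_f × 1.3235 = 584 × 1.3235 = 772.924 kg.

initial mass ≈ 773 kg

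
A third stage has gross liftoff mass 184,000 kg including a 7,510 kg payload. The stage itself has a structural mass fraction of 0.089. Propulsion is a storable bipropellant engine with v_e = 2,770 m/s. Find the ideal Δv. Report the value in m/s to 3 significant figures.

Δv ≈ 5730 m/s

Stage wet mass = m₀ − payload = 184,000 − 7,510 = 176,490 kg.
Stage dry mass = ε × stage wet mass = 0.089 × 176,490 = 15,707.6 kg.
Burnout mass m_f = stage dry + payload = 15,707.6 + 7,510 = 23,217.6 kg.
Δv = v_e · ln(184,000/23,217.6) = 2770.0 × ln(7.925) = 2770.0 × 2.0700 ≈ 5734 m/s.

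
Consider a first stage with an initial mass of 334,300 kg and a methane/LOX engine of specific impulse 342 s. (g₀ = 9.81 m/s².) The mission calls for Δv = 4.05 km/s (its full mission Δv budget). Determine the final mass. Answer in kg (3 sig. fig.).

v_e = Isp · g₀ = 342 × 9.81 = 3355.0 m/s.
m₀/m_f = exp(Δv / v_e) = exp(4050 / 3355.0) = exp(1.2071) = 3.3439.
m_f = m₀ / 3.3439 = 334,300 / 3.3439 = 99,973.1 kg.

final mass ≈ 100000 kg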